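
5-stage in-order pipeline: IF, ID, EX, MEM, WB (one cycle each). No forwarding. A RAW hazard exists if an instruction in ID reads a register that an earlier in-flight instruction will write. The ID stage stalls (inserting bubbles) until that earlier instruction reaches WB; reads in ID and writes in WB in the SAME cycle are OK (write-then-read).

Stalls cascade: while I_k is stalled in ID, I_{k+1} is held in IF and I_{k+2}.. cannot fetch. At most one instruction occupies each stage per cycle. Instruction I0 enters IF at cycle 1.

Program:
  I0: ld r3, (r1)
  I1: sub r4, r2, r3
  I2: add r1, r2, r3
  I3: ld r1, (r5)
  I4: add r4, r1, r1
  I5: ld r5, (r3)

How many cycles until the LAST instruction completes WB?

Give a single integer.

I0 ld r3 <- r1: IF@1 ID@2 stall=0 (-) EX@3 MEM@4 WB@5
I1 sub r4 <- r2,r3: IF@2 ID@3 stall=2 (RAW on I0.r3 (WB@5)) EX@6 MEM@7 WB@8
I2 add r1 <- r2,r3: IF@3 ID@6 stall=0 (-) EX@7 MEM@8 WB@9
I3 ld r1 <- r5: IF@6 ID@7 stall=0 (-) EX@8 MEM@9 WB@10
I4 add r4 <- r1,r1: IF@7 ID@8 stall=2 (RAW on I3.r1 (WB@10)) EX@11 MEM@12 WB@13
I5 ld r5 <- r3: IF@8 ID@11 stall=0 (-) EX@12 MEM@13 WB@14

Answer: 14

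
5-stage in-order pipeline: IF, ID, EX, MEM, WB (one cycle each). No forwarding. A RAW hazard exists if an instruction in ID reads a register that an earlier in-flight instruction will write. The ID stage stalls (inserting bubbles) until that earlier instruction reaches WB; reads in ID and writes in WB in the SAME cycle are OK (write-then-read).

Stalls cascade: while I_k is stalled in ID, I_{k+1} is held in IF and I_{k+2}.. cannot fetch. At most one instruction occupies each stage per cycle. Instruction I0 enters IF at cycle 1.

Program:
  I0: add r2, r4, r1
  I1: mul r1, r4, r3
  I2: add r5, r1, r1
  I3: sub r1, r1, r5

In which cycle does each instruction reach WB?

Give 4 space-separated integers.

Answer: 5 6 9 12

Derivation:
I0 add r2 <- r4,r1: IF@1 ID@2 stall=0 (-) EX@3 MEM@4 WB@5
I1 mul r1 <- r4,r3: IF@2 ID@3 stall=0 (-) EX@4 MEM@5 WB@6
I2 add r5 <- r1,r1: IF@3 ID@4 stall=2 (RAW on I1.r1 (WB@6)) EX@7 MEM@8 WB@9
I3 sub r1 <- r1,r5: IF@4 ID@7 stall=2 (RAW on I2.r5 (WB@9)) EX@10 MEM@11 WB@12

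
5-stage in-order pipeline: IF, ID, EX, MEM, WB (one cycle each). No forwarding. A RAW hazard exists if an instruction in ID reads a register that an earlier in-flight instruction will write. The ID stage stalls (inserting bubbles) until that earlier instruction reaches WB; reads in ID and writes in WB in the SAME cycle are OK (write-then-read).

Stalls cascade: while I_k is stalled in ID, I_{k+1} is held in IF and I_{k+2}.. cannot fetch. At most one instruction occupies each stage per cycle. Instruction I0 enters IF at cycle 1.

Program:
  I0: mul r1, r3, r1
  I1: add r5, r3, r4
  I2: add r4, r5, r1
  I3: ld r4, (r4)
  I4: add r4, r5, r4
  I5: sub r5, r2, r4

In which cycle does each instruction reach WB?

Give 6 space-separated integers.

I0 mul r1 <- r3,r1: IF@1 ID@2 stall=0 (-) EX@3 MEM@4 WB@5
I1 add r5 <- r3,r4: IF@2 ID@3 stall=0 (-) EX@4 MEM@5 WB@6
I2 add r4 <- r5,r1: IF@3 ID@4 stall=2 (RAW on I1.r5 (WB@6)) EX@7 MEM@8 WB@9
I3 ld r4 <- r4: IF@4 ID@7 stall=2 (RAW on I2.r4 (WB@9)) EX@10 MEM@11 WB@12
I4 add r4 <- r5,r4: IF@7 ID@10 stall=2 (RAW on I3.r4 (WB@12)) EX@13 MEM@14 WB@15
I5 sub r5 <- r2,r4: IF@10 ID@13 stall=2 (RAW on I4.r4 (WB@15)) EX@16 MEM@17 WB@18

Answer: 5 6 9 12 15 18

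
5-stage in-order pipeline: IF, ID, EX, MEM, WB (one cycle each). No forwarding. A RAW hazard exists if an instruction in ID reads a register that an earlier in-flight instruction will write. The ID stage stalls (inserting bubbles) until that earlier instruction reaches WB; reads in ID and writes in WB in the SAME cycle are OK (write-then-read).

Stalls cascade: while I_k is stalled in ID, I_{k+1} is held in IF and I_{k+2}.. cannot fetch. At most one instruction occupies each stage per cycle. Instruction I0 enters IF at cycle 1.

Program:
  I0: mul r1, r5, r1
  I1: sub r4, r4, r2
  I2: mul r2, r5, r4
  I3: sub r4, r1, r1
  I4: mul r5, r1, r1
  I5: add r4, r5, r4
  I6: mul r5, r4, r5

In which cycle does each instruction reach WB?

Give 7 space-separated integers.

I0 mul r1 <- r5,r1: IF@1 ID@2 stall=0 (-) EX@3 MEM@4 WB@5
I1 sub r4 <- r4,r2: IF@2 ID@3 stall=0 (-) EX@4 MEM@5 WB@6
I2 mul r2 <- r5,r4: IF@3 ID@4 stall=2 (RAW on I1.r4 (WB@6)) EX@7 MEM@8 WB@9
I3 sub r4 <- r1,r1: IF@4 ID@7 stall=0 (-) EX@8 MEM@9 WB@10
I4 mul r5 <- r1,r1: IF@7 ID@8 stall=0 (-) EX@9 MEM@10 WB@11
I5 add r4 <- r5,r4: IF@8 ID@9 stall=2 (RAW on I4.r5 (WB@11)) EX@12 MEM@13 WB@14
I6 mul r5 <- r4,r5: IF@9 ID@12 stall=2 (RAW on I5.r4 (WB@14)) EX@15 MEM@16 WB@17

Answer: 5 6 9 10 11 14 17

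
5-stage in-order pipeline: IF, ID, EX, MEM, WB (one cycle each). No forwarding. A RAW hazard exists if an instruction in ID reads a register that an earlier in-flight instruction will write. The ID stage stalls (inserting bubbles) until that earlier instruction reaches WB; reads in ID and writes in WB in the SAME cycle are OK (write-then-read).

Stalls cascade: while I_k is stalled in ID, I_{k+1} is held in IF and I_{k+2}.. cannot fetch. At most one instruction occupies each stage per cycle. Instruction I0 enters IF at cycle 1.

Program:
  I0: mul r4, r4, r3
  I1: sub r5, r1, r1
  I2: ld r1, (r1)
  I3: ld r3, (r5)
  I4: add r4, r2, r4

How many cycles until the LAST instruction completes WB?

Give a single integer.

Answer: 10

Derivation:
I0 mul r4 <- r4,r3: IF@1 ID@2 stall=0 (-) EX@3 MEM@4 WB@5
I1 sub r5 <- r1,r1: IF@2 ID@3 stall=0 (-) EX@4 MEM@5 WB@6
I2 ld r1 <- r1: IF@3 ID@4 stall=0 (-) EX@5 MEM@6 WB@7
I3 ld r3 <- r5: IF@4 ID@5 stall=1 (RAW on I1.r5 (WB@6)) EX@7 MEM@8 WB@9
I4 add r4 <- r2,r4: IF@5 ID@7 stall=0 (-) EX@8 MEM@9 WB@10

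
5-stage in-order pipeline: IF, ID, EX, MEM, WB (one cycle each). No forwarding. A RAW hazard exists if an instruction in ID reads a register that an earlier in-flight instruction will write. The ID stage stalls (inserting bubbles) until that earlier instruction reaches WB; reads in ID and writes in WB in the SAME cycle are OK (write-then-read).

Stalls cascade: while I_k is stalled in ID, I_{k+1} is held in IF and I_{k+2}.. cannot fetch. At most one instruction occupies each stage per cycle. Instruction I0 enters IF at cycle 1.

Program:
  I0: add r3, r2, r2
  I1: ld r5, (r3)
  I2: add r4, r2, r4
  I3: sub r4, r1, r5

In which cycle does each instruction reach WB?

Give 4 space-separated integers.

I0 add r3 <- r2,r2: IF@1 ID@2 stall=0 (-) EX@3 MEM@4 WB@5
I1 ld r5 <- r3: IF@2 ID@3 stall=2 (RAW on I0.r3 (WB@5)) EX@6 MEM@7 WB@8
I2 add r4 <- r2,r4: IF@3 ID@6 stall=0 (-) EX@7 MEM@8 WB@9
I3 sub r4 <- r1,r5: IF@6 ID@7 stall=1 (RAW on I1.r5 (WB@8)) EX@9 MEM@10 WB@11

Answer: 5 8 9 11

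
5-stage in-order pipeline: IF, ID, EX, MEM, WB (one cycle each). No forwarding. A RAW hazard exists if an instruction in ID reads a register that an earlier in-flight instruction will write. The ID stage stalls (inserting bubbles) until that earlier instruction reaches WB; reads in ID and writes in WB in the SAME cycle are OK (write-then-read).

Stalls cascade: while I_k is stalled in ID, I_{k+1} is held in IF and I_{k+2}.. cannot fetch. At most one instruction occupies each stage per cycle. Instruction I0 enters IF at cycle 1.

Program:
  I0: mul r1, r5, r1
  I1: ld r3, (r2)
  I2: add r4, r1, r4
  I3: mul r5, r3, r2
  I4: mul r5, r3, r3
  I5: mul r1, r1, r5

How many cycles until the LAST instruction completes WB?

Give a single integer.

I0 mul r1 <- r5,r1: IF@1 ID@2 stall=0 (-) EX@3 MEM@4 WB@5
I1 ld r3 <- r2: IF@2 ID@3 stall=0 (-) EX@4 MEM@5 WB@6
I2 add r4 <- r1,r4: IF@3 ID@4 stall=1 (RAW on I0.r1 (WB@5)) EX@6 MEM@7 WB@8
I3 mul r5 <- r3,r2: IF@4 ID@6 stall=0 (-) EX@7 MEM@8 WB@9
I4 mul r5 <- r3,r3: IF@6 ID@7 stall=0 (-) EX@8 MEM@9 WB@10
I5 mul r1 <- r1,r5: IF@7 ID@8 stall=2 (RAW on I4.r5 (WB@10)) EX@11 MEM@12 WB@13

Answer: 13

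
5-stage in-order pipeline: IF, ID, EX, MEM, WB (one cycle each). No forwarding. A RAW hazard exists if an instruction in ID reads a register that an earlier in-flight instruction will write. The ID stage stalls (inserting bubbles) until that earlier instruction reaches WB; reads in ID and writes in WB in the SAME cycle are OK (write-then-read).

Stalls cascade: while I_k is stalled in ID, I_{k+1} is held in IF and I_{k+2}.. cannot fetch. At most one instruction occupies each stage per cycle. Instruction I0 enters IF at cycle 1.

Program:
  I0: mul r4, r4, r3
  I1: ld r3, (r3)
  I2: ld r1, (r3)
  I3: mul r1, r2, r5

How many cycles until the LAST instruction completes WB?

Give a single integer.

Answer: 10

Derivation:
I0 mul r4 <- r4,r3: IF@1 ID@2 stall=0 (-) EX@3 MEM@4 WB@5
I1 ld r3 <- r3: IF@2 ID@3 stall=0 (-) EX@4 MEM@5 WB@6
I2 ld r1 <- r3: IF@3 ID@4 stall=2 (RAW on I1.r3 (WB@6)) EX@7 MEM@8 WB@9
I3 mul r1 <- r2,r5: IF@4 ID@7 stall=0 (-) EX@8 MEM@9 WB@10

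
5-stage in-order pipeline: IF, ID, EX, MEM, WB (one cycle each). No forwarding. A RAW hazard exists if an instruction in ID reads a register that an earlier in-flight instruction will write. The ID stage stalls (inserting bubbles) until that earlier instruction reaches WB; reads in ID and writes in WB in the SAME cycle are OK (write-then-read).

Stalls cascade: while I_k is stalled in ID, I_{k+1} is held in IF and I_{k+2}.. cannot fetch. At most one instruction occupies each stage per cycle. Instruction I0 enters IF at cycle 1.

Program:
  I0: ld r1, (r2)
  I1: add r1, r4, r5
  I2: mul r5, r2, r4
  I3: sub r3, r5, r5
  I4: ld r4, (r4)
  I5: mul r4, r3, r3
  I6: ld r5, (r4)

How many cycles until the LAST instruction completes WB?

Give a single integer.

Answer: 16

Derivation:
I0 ld r1 <- r2: IF@1 ID@2 stall=0 (-) EX@3 MEM@4 WB@5
I1 add r1 <- r4,r5: IF@2 ID@3 stall=0 (-) EX@4 MEM@5 WB@6
I2 mul r5 <- r2,r4: IF@3 ID@4 stall=0 (-) EX@5 MEM@6 WB@7
I3 sub r3 <- r5,r5: IF@4 ID@5 stall=2 (RAW on I2.r5 (WB@7)) EX@8 MEM@9 WB@10
I4 ld r4 <- r4: IF@5 ID@8 stall=0 (-) EX@9 MEM@10 WB@11
I5 mul r4 <- r3,r3: IF@8 ID@9 stall=1 (RAW on I3.r3 (WB@10)) EX@11 MEM@12 WB@13
I6 ld r5 <- r4: IF@9 ID@11 stall=2 (RAW on I5.r4 (WB@13)) EX@14 MEM@15 WB@16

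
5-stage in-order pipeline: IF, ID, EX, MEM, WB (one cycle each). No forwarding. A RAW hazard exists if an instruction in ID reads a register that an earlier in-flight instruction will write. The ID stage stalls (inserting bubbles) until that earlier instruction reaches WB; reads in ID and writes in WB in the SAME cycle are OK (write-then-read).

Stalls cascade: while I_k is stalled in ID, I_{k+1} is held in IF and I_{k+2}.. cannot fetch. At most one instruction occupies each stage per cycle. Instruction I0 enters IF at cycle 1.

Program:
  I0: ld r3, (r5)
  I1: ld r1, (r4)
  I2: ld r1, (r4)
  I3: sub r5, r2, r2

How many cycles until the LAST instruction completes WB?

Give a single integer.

I0 ld r3 <- r5: IF@1 ID@2 stall=0 (-) EX@3 MEM@4 WB@5
I1 ld r1 <- r4: IF@2 ID@3 stall=0 (-) EX@4 MEM@5 WB@6
I2 ld r1 <- r4: IF@3 ID@4 stall=0 (-) EX@5 MEM@6 WB@7
I3 sub r5 <- r2,r2: IF@4 ID@5 stall=0 (-) EX@6 MEM@7 WB@8

Answer: 8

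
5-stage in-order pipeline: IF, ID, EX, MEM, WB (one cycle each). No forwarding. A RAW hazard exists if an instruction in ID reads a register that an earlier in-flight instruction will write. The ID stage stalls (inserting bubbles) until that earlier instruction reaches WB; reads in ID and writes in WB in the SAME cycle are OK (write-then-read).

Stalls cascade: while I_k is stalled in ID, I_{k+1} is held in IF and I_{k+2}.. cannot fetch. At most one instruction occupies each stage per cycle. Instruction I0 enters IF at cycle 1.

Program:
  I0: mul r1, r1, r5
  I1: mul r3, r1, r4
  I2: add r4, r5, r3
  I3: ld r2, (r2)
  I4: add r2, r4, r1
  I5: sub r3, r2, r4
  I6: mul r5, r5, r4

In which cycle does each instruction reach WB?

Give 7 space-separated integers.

Answer: 5 8 11 12 14 17 18

Derivation:
I0 mul r1 <- r1,r5: IF@1 ID@2 stall=0 (-) EX@3 MEM@4 WB@5
I1 mul r3 <- r1,r4: IF@2 ID@3 stall=2 (RAW on I0.r1 (WB@5)) EX@6 MEM@7 WB@8
I2 add r4 <- r5,r3: IF@3 ID@6 stall=2 (RAW on I1.r3 (WB@8)) EX@9 MEM@10 WB@11
I3 ld r2 <- r2: IF@6 ID@9 stall=0 (-) EX@10 MEM@11 WB@12
I4 add r2 <- r4,r1: IF@9 ID@10 stall=1 (RAW on I2.r4 (WB@11)) EX@12 MEM@13 WB@14
I5 sub r3 <- r2,r4: IF@10 ID@12 stall=2 (RAW on I4.r2 (WB@14)) EX@15 MEM@16 WB@17
I6 mul r5 <- r5,r4: IF@12 ID@15 stall=0 (-) EX@16 MEM@17 WB@18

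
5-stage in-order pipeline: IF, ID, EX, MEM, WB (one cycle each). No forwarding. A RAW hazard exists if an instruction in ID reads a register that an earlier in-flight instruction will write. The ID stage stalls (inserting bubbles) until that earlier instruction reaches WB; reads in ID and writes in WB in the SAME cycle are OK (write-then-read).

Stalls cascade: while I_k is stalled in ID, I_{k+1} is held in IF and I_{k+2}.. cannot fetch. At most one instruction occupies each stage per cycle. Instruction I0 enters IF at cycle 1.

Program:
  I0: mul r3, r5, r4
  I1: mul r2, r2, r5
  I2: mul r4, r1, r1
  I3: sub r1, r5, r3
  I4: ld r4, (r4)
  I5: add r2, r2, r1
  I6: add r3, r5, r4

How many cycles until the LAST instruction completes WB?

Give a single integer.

Answer: 13

Derivation:
I0 mul r3 <- r5,r4: IF@1 ID@2 stall=0 (-) EX@3 MEM@4 WB@5
I1 mul r2 <- r2,r5: IF@2 ID@3 stall=0 (-) EX@4 MEM@5 WB@6
I2 mul r4 <- r1,r1: IF@3 ID@4 stall=0 (-) EX@5 MEM@6 WB@7
I3 sub r1 <- r5,r3: IF@4 ID@5 stall=0 (-) EX@6 MEM@7 WB@8
I4 ld r4 <- r4: IF@5 ID@6 stall=1 (RAW on I2.r4 (WB@7)) EX@8 MEM@9 WB@10
I5 add r2 <- r2,r1: IF@6 ID@8 stall=0 (-) EX@9 MEM@10 WB@11
I6 add r3 <- r5,r4: IF@8 ID@9 stall=1 (RAW on I4.r4 (WB@10)) EX@11 MEM@12 WB@13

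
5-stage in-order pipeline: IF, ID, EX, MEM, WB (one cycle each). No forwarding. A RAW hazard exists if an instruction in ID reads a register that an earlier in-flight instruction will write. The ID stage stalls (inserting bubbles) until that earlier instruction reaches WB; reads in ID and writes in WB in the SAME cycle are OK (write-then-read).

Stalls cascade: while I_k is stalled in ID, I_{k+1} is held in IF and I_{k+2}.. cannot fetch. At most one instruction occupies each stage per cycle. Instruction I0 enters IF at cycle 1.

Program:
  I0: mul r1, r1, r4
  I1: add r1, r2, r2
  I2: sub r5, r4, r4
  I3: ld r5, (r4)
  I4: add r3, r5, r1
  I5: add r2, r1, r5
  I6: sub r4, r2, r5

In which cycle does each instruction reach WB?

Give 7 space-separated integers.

I0 mul r1 <- r1,r4: IF@1 ID@2 stall=0 (-) EX@3 MEM@4 WB@5
I1 add r1 <- r2,r2: IF@2 ID@3 stall=0 (-) EX@4 MEM@5 WB@6
I2 sub r5 <- r4,r4: IF@3 ID@4 stall=0 (-) EX@5 MEM@6 WB@7
I3 ld r5 <- r4: IF@4 ID@5 stall=0 (-) EX@6 MEM@7 WB@8
I4 add r3 <- r5,r1: IF@5 ID@6 stall=2 (RAW on I3.r5 (WB@8)) EX@9 MEM@10 WB@11
I5 add r2 <- r1,r5: IF@6 ID@9 stall=0 (-) EX@10 MEM@11 WB@12
I6 sub r4 <- r2,r5: IF@9 ID@10 stall=2 (RAW on I5.r2 (WB@12)) EX@13 MEM@14 WB@15

Answer: 5 6 7 8 11 12 15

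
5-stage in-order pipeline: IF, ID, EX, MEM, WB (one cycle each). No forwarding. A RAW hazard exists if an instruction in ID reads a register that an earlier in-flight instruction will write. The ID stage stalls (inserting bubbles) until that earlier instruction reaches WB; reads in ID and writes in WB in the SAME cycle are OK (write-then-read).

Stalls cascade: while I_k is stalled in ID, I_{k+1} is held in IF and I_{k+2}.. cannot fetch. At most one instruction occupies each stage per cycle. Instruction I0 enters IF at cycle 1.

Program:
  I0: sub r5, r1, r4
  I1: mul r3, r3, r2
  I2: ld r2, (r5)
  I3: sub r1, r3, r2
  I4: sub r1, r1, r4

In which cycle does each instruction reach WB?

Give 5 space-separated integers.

I0 sub r5 <- r1,r4: IF@1 ID@2 stall=0 (-) EX@3 MEM@4 WB@5
I1 mul r3 <- r3,r2: IF@2 ID@3 stall=0 (-) EX@4 MEM@5 WB@6
I2 ld r2 <- r5: IF@3 ID@4 stall=1 (RAW on I0.r5 (WB@5)) EX@6 MEM@7 WB@8
I3 sub r1 <- r3,r2: IF@4 ID@6 stall=2 (RAW on I2.r2 (WB@8)) EX@9 MEM@10 WB@11
I4 sub r1 <- r1,r4: IF@6 ID@9 stall=2 (RAW on I3.r1 (WB@11)) EX@12 MEM@13 WB@14

Answer: 5 6 8 11 14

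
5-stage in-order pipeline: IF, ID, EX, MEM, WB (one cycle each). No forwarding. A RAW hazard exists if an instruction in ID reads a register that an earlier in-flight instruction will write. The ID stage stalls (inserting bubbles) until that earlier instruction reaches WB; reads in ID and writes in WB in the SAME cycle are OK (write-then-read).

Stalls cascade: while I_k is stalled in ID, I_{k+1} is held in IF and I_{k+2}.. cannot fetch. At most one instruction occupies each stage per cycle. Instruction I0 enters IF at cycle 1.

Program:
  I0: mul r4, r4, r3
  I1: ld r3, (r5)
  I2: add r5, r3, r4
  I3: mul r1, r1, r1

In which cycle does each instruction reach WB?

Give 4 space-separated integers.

I0 mul r4 <- r4,r3: IF@1 ID@2 stall=0 (-) EX@3 MEM@4 WB@5
I1 ld r3 <- r5: IF@2 ID@3 stall=0 (-) EX@4 MEM@5 WB@6
I2 add r5 <- r3,r4: IF@3 ID@4 stall=2 (RAW on I1.r3 (WB@6)) EX@7 MEM@8 WB@9
I3 mul r1 <- r1,r1: IF@4 ID@7 stall=0 (-) EX@8 MEM@9 WB@10

Answer: 5 6 9 10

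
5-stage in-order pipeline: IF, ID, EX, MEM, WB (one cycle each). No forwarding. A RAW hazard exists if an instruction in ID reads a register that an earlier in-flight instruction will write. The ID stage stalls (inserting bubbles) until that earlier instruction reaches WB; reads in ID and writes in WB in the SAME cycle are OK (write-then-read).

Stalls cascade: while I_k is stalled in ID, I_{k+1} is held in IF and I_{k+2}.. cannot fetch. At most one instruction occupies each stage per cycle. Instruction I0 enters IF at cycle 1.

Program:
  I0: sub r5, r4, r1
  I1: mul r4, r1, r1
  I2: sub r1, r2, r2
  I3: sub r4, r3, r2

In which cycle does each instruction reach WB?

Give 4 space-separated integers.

Answer: 5 6 7 8

Derivation:
I0 sub r5 <- r4,r1: IF@1 ID@2 stall=0 (-) EX@3 MEM@4 WB@5
I1 mul r4 <- r1,r1: IF@2 ID@3 stall=0 (-) EX@4 MEM@5 WB@6
I2 sub r1 <- r2,r2: IF@3 ID@4 stall=0 (-) EX@5 MEM@6 WB@7
I3 sub r4 <- r3,r2: IF@4 ID@5 stall=0 (-) EX@6 MEM@7 WB@8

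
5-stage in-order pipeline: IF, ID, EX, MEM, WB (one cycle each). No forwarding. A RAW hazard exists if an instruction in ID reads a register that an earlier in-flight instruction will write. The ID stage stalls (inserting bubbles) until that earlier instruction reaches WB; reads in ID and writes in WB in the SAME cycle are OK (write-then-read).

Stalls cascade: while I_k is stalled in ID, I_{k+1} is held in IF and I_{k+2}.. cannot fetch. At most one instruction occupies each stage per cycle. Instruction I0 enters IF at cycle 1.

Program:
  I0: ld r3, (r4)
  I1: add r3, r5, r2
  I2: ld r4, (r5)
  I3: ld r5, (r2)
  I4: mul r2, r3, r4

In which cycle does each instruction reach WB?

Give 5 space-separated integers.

Answer: 5 6 7 8 10

Derivation:
I0 ld r3 <- r4: IF@1 ID@2 stall=0 (-) EX@3 MEM@4 WB@5
I1 add r3 <- r5,r2: IF@2 ID@3 stall=0 (-) EX@4 MEM@5 WB@6
I2 ld r4 <- r5: IF@3 ID@4 stall=0 (-) EX@5 MEM@6 WB@7
I3 ld r5 <- r2: IF@4 ID@5 stall=0 (-) EX@6 MEM@7 WB@8
I4 mul r2 <- r3,r4: IF@5 ID@6 stall=1 (RAW on I2.r4 (WB@7)) EX@8 MEM@9 WB@10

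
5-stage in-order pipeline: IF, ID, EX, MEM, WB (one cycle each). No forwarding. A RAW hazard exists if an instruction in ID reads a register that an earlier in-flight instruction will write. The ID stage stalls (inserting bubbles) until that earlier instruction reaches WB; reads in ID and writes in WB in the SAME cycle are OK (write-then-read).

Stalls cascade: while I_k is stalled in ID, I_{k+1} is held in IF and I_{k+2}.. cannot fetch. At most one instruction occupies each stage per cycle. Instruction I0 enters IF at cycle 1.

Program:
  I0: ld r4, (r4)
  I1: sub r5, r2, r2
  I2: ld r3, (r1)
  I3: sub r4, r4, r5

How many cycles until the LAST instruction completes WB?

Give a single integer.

Answer: 9

Derivation:
I0 ld r4 <- r4: IF@1 ID@2 stall=0 (-) EX@3 MEM@4 WB@5
I1 sub r5 <- r2,r2: IF@2 ID@3 stall=0 (-) EX@4 MEM@5 WB@6
I2 ld r3 <- r1: IF@3 ID@4 stall=0 (-) EX@5 MEM@6 WB@7
I3 sub r4 <- r4,r5: IF@4 ID@5 stall=1 (RAW on I1.r5 (WB@6)) EX@7 MEM@8 WB@9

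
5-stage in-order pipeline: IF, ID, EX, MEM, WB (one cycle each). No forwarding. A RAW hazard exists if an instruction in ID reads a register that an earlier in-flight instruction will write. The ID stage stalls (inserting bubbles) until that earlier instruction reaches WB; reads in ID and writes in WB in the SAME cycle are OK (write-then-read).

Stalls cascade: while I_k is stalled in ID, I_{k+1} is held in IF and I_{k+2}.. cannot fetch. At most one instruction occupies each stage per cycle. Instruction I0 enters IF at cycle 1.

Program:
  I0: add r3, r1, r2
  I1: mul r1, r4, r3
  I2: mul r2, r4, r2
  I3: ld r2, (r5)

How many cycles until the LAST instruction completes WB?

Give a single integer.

Answer: 10

Derivation:
I0 add r3 <- r1,r2: IF@1 ID@2 stall=0 (-) EX@3 MEM@4 WB@5
I1 mul r1 <- r4,r3: IF@2 ID@3 stall=2 (RAW on I0.r3 (WB@5)) EX@6 MEM@7 WB@8
I2 mul r2 <- r4,r2: IF@3 ID@6 stall=0 (-) EX@7 MEM@8 WB@9
I3 ld r2 <- r5: IF@6 ID@7 stall=0 (-) EX@8 MEM@9 WB@10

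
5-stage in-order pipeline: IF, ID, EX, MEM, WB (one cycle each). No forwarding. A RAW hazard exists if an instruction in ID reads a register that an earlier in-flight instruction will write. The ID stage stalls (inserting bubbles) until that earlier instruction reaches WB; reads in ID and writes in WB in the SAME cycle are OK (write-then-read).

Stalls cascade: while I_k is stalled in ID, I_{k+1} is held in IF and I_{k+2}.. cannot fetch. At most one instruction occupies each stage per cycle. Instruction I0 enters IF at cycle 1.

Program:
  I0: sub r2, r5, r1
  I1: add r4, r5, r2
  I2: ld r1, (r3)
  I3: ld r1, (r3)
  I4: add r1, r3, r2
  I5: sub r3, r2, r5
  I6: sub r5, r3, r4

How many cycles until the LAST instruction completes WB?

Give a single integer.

Answer: 15

Derivation:
I0 sub r2 <- r5,r1: IF@1 ID@2 stall=0 (-) EX@3 MEM@4 WB@5
I1 add r4 <- r5,r2: IF@2 ID@3 stall=2 (RAW on I0.r2 (WB@5)) EX@6 MEM@7 WB@8
I2 ld r1 <- r3: IF@3 ID@6 stall=0 (-) EX@7 MEM@8 WB@9
I3 ld r1 <- r3: IF@6 ID@7 stall=0 (-) EX@8 MEM@9 WB@10
I4 add r1 <- r3,r2: IF@7 ID@8 stall=0 (-) EX@9 MEM@10 WB@11
I5 sub r3 <- r2,r5: IF@8 ID@9 stall=0 (-) EX@10 MEM@11 WB@12
I6 sub r5 <- r3,r4: IF@9 ID@10 stall=2 (RAW on I5.r3 (WB@12)) EX@13 MEM@14 WB@15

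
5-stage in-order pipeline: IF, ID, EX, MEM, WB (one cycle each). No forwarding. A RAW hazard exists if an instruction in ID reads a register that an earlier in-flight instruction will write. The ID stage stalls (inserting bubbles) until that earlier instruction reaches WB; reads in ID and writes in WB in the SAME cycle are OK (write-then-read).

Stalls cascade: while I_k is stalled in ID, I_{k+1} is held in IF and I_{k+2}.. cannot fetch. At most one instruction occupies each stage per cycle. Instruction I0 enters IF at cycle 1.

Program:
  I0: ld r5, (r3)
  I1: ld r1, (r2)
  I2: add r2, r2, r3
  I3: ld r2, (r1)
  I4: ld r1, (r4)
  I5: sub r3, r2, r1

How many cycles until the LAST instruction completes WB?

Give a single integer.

Answer: 13

Derivation:
I0 ld r5 <- r3: IF@1 ID@2 stall=0 (-) EX@3 MEM@4 WB@5
I1 ld r1 <- r2: IF@2 ID@3 stall=0 (-) EX@4 MEM@5 WB@6
I2 add r2 <- r2,r3: IF@3 ID@4 stall=0 (-) EX@5 MEM@6 WB@7
I3 ld r2 <- r1: IF@4 ID@5 stall=1 (RAW on I1.r1 (WB@6)) EX@7 MEM@8 WB@9
I4 ld r1 <- r4: IF@5 ID@7 stall=0 (-) EX@8 MEM@9 WB@10
I5 sub r3 <- r2,r1: IF@7 ID@8 stall=2 (RAW on I4.r1 (WB@10)) EX@11 MEM@12 WB@13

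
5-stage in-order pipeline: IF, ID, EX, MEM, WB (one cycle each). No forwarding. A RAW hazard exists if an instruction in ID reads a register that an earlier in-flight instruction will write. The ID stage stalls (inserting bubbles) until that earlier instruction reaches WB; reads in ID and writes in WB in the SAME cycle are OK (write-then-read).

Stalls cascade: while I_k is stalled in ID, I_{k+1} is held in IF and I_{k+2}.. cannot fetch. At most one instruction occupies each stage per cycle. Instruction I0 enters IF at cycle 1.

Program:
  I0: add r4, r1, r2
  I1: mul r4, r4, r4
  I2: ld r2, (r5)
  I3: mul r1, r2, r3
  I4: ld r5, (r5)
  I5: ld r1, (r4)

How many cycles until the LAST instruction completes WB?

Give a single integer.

Answer: 14

Derivation:
I0 add r4 <- r1,r2: IF@1 ID@2 stall=0 (-) EX@3 MEM@4 WB@5
I1 mul r4 <- r4,r4: IF@2 ID@3 stall=2 (RAW on I0.r4 (WB@5)) EX@6 MEM@7 WB@8
I2 ld r2 <- r5: IF@3 ID@6 stall=0 (-) EX@7 MEM@8 WB@9
I3 mul r1 <- r2,r3: IF@6 ID@7 stall=2 (RAW on I2.r2 (WB@9)) EX@10 MEM@11 WB@12
I4 ld r5 <- r5: IF@7 ID@10 stall=0 (-) EX@11 MEM@12 WB@13
I5 ld r1 <- r4: IF@10 ID@11 stall=0 (-) EX@12 MEM@13 WB@14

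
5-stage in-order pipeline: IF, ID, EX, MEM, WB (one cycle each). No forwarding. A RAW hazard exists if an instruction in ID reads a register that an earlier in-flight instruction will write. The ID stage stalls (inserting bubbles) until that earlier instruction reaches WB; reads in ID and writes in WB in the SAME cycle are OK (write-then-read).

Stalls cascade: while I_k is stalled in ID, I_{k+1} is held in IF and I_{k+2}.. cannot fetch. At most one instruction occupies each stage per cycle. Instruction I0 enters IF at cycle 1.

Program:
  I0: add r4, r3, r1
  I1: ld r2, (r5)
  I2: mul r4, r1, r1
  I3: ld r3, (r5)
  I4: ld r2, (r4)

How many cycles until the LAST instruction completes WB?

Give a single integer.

Answer: 10

Derivation:
I0 add r4 <- r3,r1: IF@1 ID@2 stall=0 (-) EX@3 MEM@4 WB@5
I1 ld r2 <- r5: IF@2 ID@3 stall=0 (-) EX@4 MEM@5 WB@6
I2 mul r4 <- r1,r1: IF@3 ID@4 stall=0 (-) EX@5 MEM@6 WB@7
I3 ld r3 <- r5: IF@4 ID@5 stall=0 (-) EX@6 MEM@7 WB@8
I4 ld r2 <- r4: IF@5 ID@6 stall=1 (RAW on I2.r4 (WB@7)) EX@8 MEM@9 WB@10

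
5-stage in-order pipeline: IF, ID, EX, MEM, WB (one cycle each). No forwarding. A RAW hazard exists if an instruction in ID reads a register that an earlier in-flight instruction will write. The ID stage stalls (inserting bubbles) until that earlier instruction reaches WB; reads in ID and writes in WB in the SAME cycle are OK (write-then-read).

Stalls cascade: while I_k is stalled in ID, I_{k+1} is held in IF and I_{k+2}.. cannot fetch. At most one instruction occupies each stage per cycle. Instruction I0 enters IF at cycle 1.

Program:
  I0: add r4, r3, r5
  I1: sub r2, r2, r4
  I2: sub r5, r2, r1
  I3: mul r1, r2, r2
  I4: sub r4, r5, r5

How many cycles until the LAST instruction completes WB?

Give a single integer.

Answer: 14

Derivation:
I0 add r4 <- r3,r5: IF@1 ID@2 stall=0 (-) EX@3 MEM@4 WB@5
I1 sub r2 <- r2,r4: IF@2 ID@3 stall=2 (RAW on I0.r4 (WB@5)) EX@6 MEM@7 WB@8
I2 sub r5 <- r2,r1: IF@3 ID@6 stall=2 (RAW on I1.r2 (WB@8)) EX@9 MEM@10 WB@11
I3 mul r1 <- r2,r2: IF@6 ID@9 stall=0 (-) EX@10 MEM@11 WB@12
I4 sub r4 <- r5,r5: IF@9 ID@10 stall=1 (RAW on I2.r5 (WB@11)) EX@12 MEM@13 WB@14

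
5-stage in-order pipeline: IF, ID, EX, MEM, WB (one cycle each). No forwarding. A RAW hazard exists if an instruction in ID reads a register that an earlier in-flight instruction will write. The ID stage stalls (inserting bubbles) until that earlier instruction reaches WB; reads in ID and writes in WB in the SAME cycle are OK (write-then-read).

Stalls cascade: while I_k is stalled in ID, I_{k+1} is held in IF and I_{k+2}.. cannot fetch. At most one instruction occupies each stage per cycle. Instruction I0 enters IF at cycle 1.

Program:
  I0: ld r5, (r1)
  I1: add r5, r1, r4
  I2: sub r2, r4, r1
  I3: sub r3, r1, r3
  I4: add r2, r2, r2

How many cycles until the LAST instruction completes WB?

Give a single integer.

Answer: 10

Derivation:
I0 ld r5 <- r1: IF@1 ID@2 stall=0 (-) EX@3 MEM@4 WB@5
I1 add r5 <- r1,r4: IF@2 ID@3 stall=0 (-) EX@4 MEM@5 WB@6
I2 sub r2 <- r4,r1: IF@3 ID@4 stall=0 (-) EX@5 MEM@6 WB@7
I3 sub r3 <- r1,r3: IF@4 ID@5 stall=0 (-) EX@6 MEM@7 WB@8
I4 add r2 <- r2,r2: IF@5 ID@6 stall=1 (RAW on I2.r2 (WB@7)) EX@8 MEM@9 WB@10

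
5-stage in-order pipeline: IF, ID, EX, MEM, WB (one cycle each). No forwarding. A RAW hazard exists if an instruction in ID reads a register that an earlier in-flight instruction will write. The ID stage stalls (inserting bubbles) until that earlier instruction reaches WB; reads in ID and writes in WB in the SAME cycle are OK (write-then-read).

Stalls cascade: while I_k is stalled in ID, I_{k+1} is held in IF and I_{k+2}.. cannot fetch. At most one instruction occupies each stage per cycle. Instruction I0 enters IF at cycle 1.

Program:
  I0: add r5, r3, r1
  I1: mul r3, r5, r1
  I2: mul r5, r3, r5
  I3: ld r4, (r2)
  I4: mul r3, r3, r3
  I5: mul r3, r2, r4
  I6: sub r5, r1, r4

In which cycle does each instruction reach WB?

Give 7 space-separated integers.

I0 add r5 <- r3,r1: IF@1 ID@2 stall=0 (-) EX@3 MEM@4 WB@5
I1 mul r3 <- r5,r1: IF@2 ID@3 stall=2 (RAW on I0.r5 (WB@5)) EX@6 MEM@7 WB@8
I2 mul r5 <- r3,r5: IF@3 ID@6 stall=2 (RAW on I1.r3 (WB@8)) EX@9 MEM@10 WB@11
I3 ld r4 <- r2: IF@6 ID@9 stall=0 (-) EX@10 MEM@11 WB@12
I4 mul r3 <- r3,r3: IF@9 ID@10 stall=0 (-) EX@11 MEM@12 WB@13
I5 mul r3 <- r2,r4: IF@10 ID@11 stall=1 (RAW on I3.r4 (WB@12)) EX@13 MEM@14 WB@15
I6 sub r5 <- r1,r4: IF@11 ID@13 stall=0 (-) EX@14 MEM@15 WB@16

Answer: 5 8 11 12 13 15 16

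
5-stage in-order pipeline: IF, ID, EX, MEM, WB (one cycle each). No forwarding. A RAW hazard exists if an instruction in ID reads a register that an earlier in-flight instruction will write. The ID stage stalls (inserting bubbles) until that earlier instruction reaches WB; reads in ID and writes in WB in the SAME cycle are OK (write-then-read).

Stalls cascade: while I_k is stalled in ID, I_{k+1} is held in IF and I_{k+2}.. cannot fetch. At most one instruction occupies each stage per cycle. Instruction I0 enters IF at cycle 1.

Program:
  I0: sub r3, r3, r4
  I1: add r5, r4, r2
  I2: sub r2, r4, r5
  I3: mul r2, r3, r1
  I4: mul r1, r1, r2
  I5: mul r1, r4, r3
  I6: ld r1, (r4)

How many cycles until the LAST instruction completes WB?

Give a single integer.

I0 sub r3 <- r3,r4: IF@1 ID@2 stall=0 (-) EX@3 MEM@4 WB@5
I1 add r5 <- r4,r2: IF@2 ID@3 stall=0 (-) EX@4 MEM@5 WB@6
I2 sub r2 <- r4,r5: IF@3 ID@4 stall=2 (RAW on I1.r5 (WB@6)) EX@7 MEM@8 WB@9
I3 mul r2 <- r3,r1: IF@4 ID@7 stall=0 (-) EX@8 MEM@9 WB@10
I4 mul r1 <- r1,r2: IF@7 ID@8 stall=2 (RAW on I3.r2 (WB@10)) EX@11 MEM@12 WB@13
I5 mul r1 <- r4,r3: IF@8 ID@11 stall=0 (-) EX@12 MEM@13 WB@14
I6 ld r1 <- r4: IF@11 ID@12 stall=0 (-) EX@13 MEM@14 WB@15

Answer: 15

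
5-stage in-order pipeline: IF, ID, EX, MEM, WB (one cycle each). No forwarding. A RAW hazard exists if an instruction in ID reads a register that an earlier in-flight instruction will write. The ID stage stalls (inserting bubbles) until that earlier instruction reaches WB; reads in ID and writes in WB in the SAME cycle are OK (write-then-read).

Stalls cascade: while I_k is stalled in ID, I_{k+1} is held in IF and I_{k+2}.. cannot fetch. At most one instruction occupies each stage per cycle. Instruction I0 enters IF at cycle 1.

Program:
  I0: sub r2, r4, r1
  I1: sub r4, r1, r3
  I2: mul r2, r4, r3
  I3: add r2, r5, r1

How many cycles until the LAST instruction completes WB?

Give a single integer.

Answer: 10

Derivation:
I0 sub r2 <- r4,r1: IF@1 ID@2 stall=0 (-) EX@3 MEM@4 WB@5
I1 sub r4 <- r1,r3: IF@2 ID@3 stall=0 (-) EX@4 MEM@5 WB@6
I2 mul r2 <- r4,r3: IF@3 ID@4 stall=2 (RAW on I1.r4 (WB@6)) EX@7 MEM@8 WB@9
I3 add r2 <- r5,r1: IF@4 ID@7 stall=0 (-) EX@8 MEM@9 WB@10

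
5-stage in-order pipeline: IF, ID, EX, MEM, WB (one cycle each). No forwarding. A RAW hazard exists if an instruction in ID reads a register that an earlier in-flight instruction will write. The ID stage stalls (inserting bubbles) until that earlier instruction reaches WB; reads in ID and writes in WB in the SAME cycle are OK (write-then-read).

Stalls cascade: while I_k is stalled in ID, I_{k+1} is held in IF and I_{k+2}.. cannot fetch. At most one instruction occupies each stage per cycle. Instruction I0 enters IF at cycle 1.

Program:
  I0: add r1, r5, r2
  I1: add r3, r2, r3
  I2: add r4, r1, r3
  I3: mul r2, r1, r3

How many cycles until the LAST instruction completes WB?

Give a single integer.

Answer: 10

Derivation:
I0 add r1 <- r5,r2: IF@1 ID@2 stall=0 (-) EX@3 MEM@4 WB@5
I1 add r3 <- r2,r3: IF@2 ID@3 stall=0 (-) EX@4 MEM@5 WB@6
I2 add r4 <- r1,r3: IF@3 ID@4 stall=2 (RAW on I1.r3 (WB@6)) EX@7 MEM@8 WB@9
I3 mul r2 <- r1,r3: IF@4 ID@7 stall=0 (-) EX@8 MEM@9 WB@10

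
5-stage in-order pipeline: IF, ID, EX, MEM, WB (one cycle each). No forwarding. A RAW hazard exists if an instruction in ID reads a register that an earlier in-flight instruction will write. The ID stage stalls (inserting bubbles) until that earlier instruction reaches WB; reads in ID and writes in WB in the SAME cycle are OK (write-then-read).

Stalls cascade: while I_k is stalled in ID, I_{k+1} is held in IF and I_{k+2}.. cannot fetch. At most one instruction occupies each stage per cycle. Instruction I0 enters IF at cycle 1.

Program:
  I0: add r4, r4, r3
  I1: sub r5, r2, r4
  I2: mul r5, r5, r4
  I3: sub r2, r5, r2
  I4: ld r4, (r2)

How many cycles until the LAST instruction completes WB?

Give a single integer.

Answer: 17

Derivation:
I0 add r4 <- r4,r3: IF@1 ID@2 stall=0 (-) EX@3 MEM@4 WB@5
I1 sub r5 <- r2,r4: IF@2 ID@3 stall=2 (RAW on I0.r4 (WB@5)) EX@6 MEM@7 WB@8
I2 mul r5 <- r5,r4: IF@3 ID@6 stall=2 (RAW on I1.r5 (WB@8)) EX@9 MEM@10 WB@11
I3 sub r2 <- r5,r2: IF@6 ID@9 stall=2 (RAW on I2.r5 (WB@11)) EX@12 MEM@13 WB@14
I4 ld r4 <- r2: IF@9 ID@12 stall=2 (RAW on I3.r2 (WB@14)) EX@15 MEM@16 WB@17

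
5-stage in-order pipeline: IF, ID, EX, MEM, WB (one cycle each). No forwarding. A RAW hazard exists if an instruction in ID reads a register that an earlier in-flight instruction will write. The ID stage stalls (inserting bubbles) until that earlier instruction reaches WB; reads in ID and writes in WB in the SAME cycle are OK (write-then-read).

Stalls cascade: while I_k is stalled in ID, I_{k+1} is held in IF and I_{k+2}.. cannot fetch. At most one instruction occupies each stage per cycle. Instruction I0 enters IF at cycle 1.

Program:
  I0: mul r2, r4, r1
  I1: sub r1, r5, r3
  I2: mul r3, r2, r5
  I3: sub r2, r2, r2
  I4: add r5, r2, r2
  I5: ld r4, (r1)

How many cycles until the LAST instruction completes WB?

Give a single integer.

Answer: 13

Derivation:
I0 mul r2 <- r4,r1: IF@1 ID@2 stall=0 (-) EX@3 MEM@4 WB@5
I1 sub r1 <- r5,r3: IF@2 ID@3 stall=0 (-) EX@4 MEM@5 WB@6
I2 mul r3 <- r2,r5: IF@3 ID@4 stall=1 (RAW on I0.r2 (WB@5)) EX@6 MEM@7 WB@8
I3 sub r2 <- r2,r2: IF@4 ID@6 stall=0 (-) EX@7 MEM@8 WB@9
I4 add r5 <- r2,r2: IF@6 ID@7 stall=2 (RAW on I3.r2 (WB@9)) EX@10 MEM@11 WB@12
I5 ld r4 <- r1: IF@7 ID@10 stall=0 (-) EX@11 MEM@12 WB@13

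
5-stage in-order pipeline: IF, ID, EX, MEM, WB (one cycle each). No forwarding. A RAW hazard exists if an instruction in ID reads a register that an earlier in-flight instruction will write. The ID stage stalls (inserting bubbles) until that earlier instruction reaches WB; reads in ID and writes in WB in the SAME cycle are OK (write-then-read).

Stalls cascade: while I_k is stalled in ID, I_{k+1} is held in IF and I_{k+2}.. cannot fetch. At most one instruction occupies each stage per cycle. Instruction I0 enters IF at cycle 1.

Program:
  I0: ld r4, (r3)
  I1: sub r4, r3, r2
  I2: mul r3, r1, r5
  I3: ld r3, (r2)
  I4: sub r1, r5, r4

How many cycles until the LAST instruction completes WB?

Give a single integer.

Answer: 9

Derivation:
I0 ld r4 <- r3: IF@1 ID@2 stall=0 (-) EX@3 MEM@4 WB@5
I1 sub r4 <- r3,r2: IF@2 ID@3 stall=0 (-) EX@4 MEM@5 WB@6
I2 mul r3 <- r1,r5: IF@3 ID@4 stall=0 (-) EX@5 MEM@6 WB@7
I3 ld r3 <- r2: IF@4 ID@5 stall=0 (-) EX@6 MEM@7 WB@8
I4 sub r1 <- r5,r4: IF@5 ID@6 stall=0 (-) EX@7 MEM@8 WB@9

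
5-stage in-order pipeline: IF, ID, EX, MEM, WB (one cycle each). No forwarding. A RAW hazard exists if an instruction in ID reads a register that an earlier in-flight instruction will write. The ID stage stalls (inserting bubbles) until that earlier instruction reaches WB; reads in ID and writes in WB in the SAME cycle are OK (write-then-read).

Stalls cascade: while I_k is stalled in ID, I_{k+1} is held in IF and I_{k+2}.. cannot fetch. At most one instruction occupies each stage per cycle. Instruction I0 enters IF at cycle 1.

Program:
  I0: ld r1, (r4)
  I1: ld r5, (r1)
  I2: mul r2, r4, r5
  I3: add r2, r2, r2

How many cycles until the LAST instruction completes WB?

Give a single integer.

Answer: 14

Derivation:
I0 ld r1 <- r4: IF@1 ID@2 stall=0 (-) EX@3 MEM@4 WB@5
I1 ld r5 <- r1: IF@2 ID@3 stall=2 (RAW on I0.r1 (WB@5)) EX@6 MEM@7 WB@8
I2 mul r2 <- r4,r5: IF@3 ID@6 stall=2 (RAW on I1.r5 (WB@8)) EX@9 MEM@10 WB@11
I3 add r2 <- r2,r2: IF@6 ID@9 stall=2 (RAW on I2.r2 (WB@11)) EX@12 MEM@13 WB@14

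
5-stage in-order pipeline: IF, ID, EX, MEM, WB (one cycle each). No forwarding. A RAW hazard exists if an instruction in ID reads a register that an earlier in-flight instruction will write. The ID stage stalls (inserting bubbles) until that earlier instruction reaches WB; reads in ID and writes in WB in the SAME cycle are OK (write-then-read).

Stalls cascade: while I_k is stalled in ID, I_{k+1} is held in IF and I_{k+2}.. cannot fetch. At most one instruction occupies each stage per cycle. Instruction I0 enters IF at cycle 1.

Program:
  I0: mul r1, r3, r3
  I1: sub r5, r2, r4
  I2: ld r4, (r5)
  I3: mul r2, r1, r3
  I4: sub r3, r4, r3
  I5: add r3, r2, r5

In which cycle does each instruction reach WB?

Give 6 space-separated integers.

Answer: 5 6 9 10 12 13

Derivation:
I0 mul r1 <- r3,r3: IF@1 ID@2 stall=0 (-) EX@3 MEM@4 WB@5
I1 sub r5 <- r2,r4: IF@2 ID@3 stall=0 (-) EX@4 MEM@5 WB@6
I2 ld r4 <- r5: IF@3 ID@4 stall=2 (RAW on I1.r5 (WB@6)) EX@7 MEM@8 WB@9
I3 mul r2 <- r1,r3: IF@4 ID@7 stall=0 (-) EX@8 MEM@9 WB@10
I4 sub r3 <- r4,r3: IF@7 ID@8 stall=1 (RAW on I2.r4 (WB@9)) EX@10 MEM@11 WB@12
I5 add r3 <- r2,r5: IF@8 ID@10 stall=0 (-) EX@11 MEM@12 WB@13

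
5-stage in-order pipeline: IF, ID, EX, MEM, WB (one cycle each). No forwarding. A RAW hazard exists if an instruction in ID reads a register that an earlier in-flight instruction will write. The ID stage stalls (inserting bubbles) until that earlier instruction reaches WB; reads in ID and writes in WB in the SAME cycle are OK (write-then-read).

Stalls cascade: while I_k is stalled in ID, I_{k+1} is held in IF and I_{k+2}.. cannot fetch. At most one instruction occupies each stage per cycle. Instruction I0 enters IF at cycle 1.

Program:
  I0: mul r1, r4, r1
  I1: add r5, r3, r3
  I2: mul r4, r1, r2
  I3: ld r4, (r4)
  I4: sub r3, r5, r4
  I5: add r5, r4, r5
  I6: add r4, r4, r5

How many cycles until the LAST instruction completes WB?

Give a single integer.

I0 mul r1 <- r4,r1: IF@1 ID@2 stall=0 (-) EX@3 MEM@4 WB@5
I1 add r5 <- r3,r3: IF@2 ID@3 stall=0 (-) EX@4 MEM@5 WB@6
I2 mul r4 <- r1,r2: IF@3 ID@4 stall=1 (RAW on I0.r1 (WB@5)) EX@6 MEM@7 WB@8
I3 ld r4 <- r4: IF@4 ID@6 stall=2 (RAW on I2.r4 (WB@8)) EX@9 MEM@10 WB@11
I4 sub r3 <- r5,r4: IF@6 ID@9 stall=2 (RAW on I3.r4 (WB@11)) EX@12 MEM@13 WB@14
I5 add r5 <- r4,r5: IF@9 ID@12 stall=0 (-) EX@13 MEM@14 WB@15
I6 add r4 <- r4,r5: IF@12 ID@13 stall=2 (RAW on I5.r5 (WB@15)) EX@16 MEM@17 WB@18

Answer: 18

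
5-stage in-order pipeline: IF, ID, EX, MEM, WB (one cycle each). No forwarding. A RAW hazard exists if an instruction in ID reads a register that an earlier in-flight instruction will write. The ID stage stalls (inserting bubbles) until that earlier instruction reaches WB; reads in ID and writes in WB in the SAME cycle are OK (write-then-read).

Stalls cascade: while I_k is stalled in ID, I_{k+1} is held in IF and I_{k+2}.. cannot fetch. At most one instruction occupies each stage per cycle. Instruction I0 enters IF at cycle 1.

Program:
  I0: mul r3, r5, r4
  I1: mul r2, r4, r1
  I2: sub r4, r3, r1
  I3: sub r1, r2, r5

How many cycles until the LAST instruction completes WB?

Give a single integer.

Answer: 9

Derivation:
I0 mul r3 <- r5,r4: IF@1 ID@2 stall=0 (-) EX@3 MEM@4 WB@5
I1 mul r2 <- r4,r1: IF@2 ID@3 stall=0 (-) EX@4 MEM@5 WB@6
I2 sub r4 <- r3,r1: IF@3 ID@4 stall=1 (RAW on I0.r3 (WB@5)) EX@6 MEM@7 WB@8
I3 sub r1 <- r2,r5: IF@4 ID@6 stall=0 (-) EX@7 MEM@8 WB@9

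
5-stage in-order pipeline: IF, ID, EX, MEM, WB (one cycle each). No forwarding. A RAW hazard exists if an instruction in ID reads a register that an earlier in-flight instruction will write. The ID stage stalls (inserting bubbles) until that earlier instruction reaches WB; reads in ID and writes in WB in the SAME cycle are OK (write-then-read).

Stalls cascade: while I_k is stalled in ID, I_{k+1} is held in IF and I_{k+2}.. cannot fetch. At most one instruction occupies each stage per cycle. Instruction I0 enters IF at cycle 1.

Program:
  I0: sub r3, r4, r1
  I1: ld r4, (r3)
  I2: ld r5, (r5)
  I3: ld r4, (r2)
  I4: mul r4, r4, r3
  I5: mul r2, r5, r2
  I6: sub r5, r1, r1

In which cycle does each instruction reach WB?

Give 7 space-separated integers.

Answer: 5 8 9 10 13 14 15

Derivation:
I0 sub r3 <- r4,r1: IF@1 ID@2 stall=0 (-) EX@3 MEM@4 WB@5
I1 ld r4 <- r3: IF@2 ID@3 stall=2 (RAW on I0.r3 (WB@5)) EX@6 MEM@7 WB@8
I2 ld r5 <- r5: IF@3 ID@6 stall=0 (-) EX@7 MEM@8 WB@9
I3 ld r4 <- r2: IF@6 ID@7 stall=0 (-) EX@8 MEM@9 WB@10
I4 mul r4 <- r4,r3: IF@7 ID@8 stall=2 (RAW on I3.r4 (WB@10)) EX@11 MEM@12 WB@13
I5 mul r2 <- r5,r2: IF@8 ID@11 stall=0 (-) EX@12 MEM@13 WB@14
I6 sub r5 <- r1,r1: IF@11 ID@12 stall=0 (-) EX@13 MEM@14 WB@15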